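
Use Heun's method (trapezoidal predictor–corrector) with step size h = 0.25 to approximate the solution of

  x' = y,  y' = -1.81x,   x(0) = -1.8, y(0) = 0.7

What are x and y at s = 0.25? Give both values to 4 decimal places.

Heun on (x,y): k1 = f(s_n, state_n); k2 = f(s_n + h, state_n + h·k1); state_{n+1} = state_n + (h/2)·(k1 + k2).
0.000000: (-1.800000, 0.700000)
  k1 = (0.700000, 3.258000)
  predictor → (-1.625000, 1.514500)
  k2 = (1.514500, 2.941250)
  → (-1.523188, 1.474906)
(x(0.25), y(0.25)) ≈ (-1.5232, 1.4749)

-1.5232, 1.4749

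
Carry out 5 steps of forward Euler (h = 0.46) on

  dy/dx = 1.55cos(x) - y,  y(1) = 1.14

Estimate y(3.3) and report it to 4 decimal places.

-0.9331

Euler: y_{n+1} = y_n + h·f(x_n, y_n).
x=1.000000, y=1.140000: f=-0.302531 → y ← 1.140000 + 0.46·(-0.302531) = 1.000836
x=1.460000, y=1.000836: f=-0.829452 → y ← 1.000836 + 0.46·(-0.829452) = 0.619287
x=1.920000, y=0.619287: f=-1.149619 → y ← 0.619287 + 0.46·(-1.149619) = 0.090463
x=2.380000, y=0.090463: f=-1.212256 → y ← 0.090463 + 0.46·(-1.212256) = -0.467175
x=2.840000, y=-0.467175: f=-1.012865 → y ← -0.467175 + 0.46·(-1.012865) = -0.933093
y(3.3) ≈ -0.9331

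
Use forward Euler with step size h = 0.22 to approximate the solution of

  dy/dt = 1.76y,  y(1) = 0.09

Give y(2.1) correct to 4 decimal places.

Euler: y_{n+1} = y_n + h·f(t_n, y_n).
t=1.000000, y=0.090000: f=0.158400 → y ← 0.090000 + 0.22·0.158400 = 0.124848
t=1.220000, y=0.124848: f=0.219732 → y ← 0.124848 + 0.22·0.219732 = 0.173189
t=1.440000, y=0.173189: f=0.304813 → y ← 0.173189 + 0.22·0.304813 = 0.240248
t=1.660000, y=0.240248: f=0.422836 → y ← 0.240248 + 0.22·0.422836 = 0.333272
t=1.880000, y=0.333272: f=0.586559 → y ← 0.333272 + 0.22·0.586559 = 0.462315
y(2.1) ≈ 0.4623

0.4623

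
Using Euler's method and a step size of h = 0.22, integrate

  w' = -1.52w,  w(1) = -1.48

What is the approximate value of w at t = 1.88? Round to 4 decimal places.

-0.2905

Euler: w_{n+1} = w_n + h·f(t_n, w_n).
t=1.000000, w=-1.480000: f=2.249600 → w ← -1.480000 + 0.22·2.249600 = -0.985088
t=1.220000, w=-0.985088: f=1.497334 → w ← -0.985088 + 0.22·1.497334 = -0.655675
t=1.440000, w=-0.655675: f=0.996625 → w ← -0.655675 + 0.22·0.996625 = -0.436417
t=1.660000, w=-0.436417: f=0.663354 → w ← -0.436417 + 0.22·0.663354 = -0.290479
w(1.88) ≈ -0.2905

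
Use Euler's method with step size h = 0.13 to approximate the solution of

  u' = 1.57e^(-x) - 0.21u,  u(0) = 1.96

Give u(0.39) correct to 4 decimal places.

2.3286

Euler: u_{n+1} = u_n + h·f(x_n, u_n).
x=0.000000, u=1.960000: f=1.158400 → u ← 1.960000 + 0.13·1.158400 = 2.110592
x=0.130000, u=2.110592: f=0.935386 → u ← 2.110592 + 0.13·0.935386 = 2.232192
x=0.260000, u=2.232192: f=0.741791 → u ← 2.232192 + 0.13·0.741791 = 2.328625
u(0.39) ≈ 2.3286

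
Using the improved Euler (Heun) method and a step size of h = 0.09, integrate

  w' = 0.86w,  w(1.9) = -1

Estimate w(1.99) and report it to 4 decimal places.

-1.0804

Heun: k1 = f(t_n, w_n); k2 = f(t_n + h, w_n + h·k1); w_{n+1} = w_n + (h/2)·(k1 + k2).
t=1.900000, w=-1.000000:
  k1 = f(1.900000, -1.000000) = -0.860000
  k2 = f(1.990000, -1.077400) = -0.926564
  w ← -1.000000 + (0.09/2)·(-0.860000 + (-0.926564)) = -1.080395
w(1.99) ≈ -1.0804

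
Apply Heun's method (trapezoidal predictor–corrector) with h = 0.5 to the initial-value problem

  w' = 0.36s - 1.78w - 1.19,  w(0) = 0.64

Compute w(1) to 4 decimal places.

-0.2157

Heun: k1 = f(s_n, w_n); k2 = f(s_n + h, w_n + h·k1); w_{n+1} = w_n + (h/2)·(k1 + k2).
s=0.000000, w=0.640000:
  k1 = f(0.000000, 0.640000) = -2.329200
  k2 = f(0.500000, -0.524600) = -0.076212
  w ← 0.640000 + (0.5/2)·(-2.329200 + (-0.076212)) = 0.038647
s=0.500000, w=0.038647:
  k1 = f(0.500000, 0.038647) = -1.078792
  k2 = f(1.000000, -0.500749) = 0.061333
  w ← 0.038647 + (0.5/2)·(-1.078792 + 0.061333) = -0.215718
w(1) ≈ -0.2157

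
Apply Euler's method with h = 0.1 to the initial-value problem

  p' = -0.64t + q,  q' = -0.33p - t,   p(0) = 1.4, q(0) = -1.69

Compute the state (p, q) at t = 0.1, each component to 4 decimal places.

1.2310, -1.7362

Euler on (p,q): p_{n+1} = p_n + h·p', q_{n+1} = q_n + h·q'.
0.000000: (1.400000, -1.690000); f=(-1.690000, -0.462000) → (1.231000, -1.736200)
(p(0.1), q(0.1)) ≈ (1.2310, -1.7362)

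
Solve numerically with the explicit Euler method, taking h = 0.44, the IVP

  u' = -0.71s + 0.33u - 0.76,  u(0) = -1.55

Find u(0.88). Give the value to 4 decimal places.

-2.8876

Euler: u_{n+1} = u_n + h·f(s_n, u_n).
s=0.000000, u=-1.550000: f=-1.271500 → u ← -1.550000 + 0.44·(-1.271500) = -2.109460
s=0.440000, u=-2.109460: f=-1.768522 → u ← -2.109460 + 0.44·(-1.768522) = -2.887610
u(0.88) ≈ -2.8876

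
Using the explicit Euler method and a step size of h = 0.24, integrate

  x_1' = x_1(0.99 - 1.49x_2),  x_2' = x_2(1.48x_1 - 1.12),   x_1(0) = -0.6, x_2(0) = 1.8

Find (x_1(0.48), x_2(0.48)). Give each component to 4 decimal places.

Euler on (x_1,x_2): x_1_{n+1} = x_1_n + h·x_1', x_2_{n+1} = x_2_n + h·x_2'.
0.000000: (-0.600000, 1.800000); f=(1.015200, -3.614400) → (-0.356352, 0.932544)
0.240000: (-0.356352, 0.932544); f=(0.142359, -1.536274) → (-0.322186, 0.563838)
(x_1(0.48), x_2(0.48)) ≈ (-0.3222, 0.5638)

-0.3222, 0.5638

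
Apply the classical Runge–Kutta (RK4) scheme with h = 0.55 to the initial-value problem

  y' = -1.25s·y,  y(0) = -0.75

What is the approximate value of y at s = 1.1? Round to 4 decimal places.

-0.3520

RK4: k1 = f(s_n, y_n); k2 = f(s_n + h/2, y_n + (h/2)·k1); k3 = f(s_n + h/2, y_n + (h/2)·k2); k4 = f(s_n + h, y_n + h·k3); y_{n+1} = y_n + (h/6)·(k1 + 2k2 + 2k3 + k4).
s=0.000000, y=-0.750000:
  k1 = f(0.000000, -0.750000) = 0.000000
  k2 = f(0.275000, -0.750000) = 0.257812
  k3 = f(0.275000, -0.679102) = 0.233441
  k4 = f(0.550000, -0.621607) = 0.427355
  y ← -0.750000 + (0.55/6)·(k1 + 2k2 + 2k3 + k4) = -0.620763
s=0.550000, y=-0.620763:
  k1 = f(0.550000, -0.620763) = 0.426774
  k2 = f(0.825000, -0.503400) = 0.519131
  k3 = f(0.825000, -0.478002) = 0.492939
  k4 = f(1.100000, -0.349646) = 0.480763
  y ← -0.620763 + (0.55/6)·(k1 + 2k2 + 2k3 + k4) = -0.352025
y(1.1) ≈ -0.3520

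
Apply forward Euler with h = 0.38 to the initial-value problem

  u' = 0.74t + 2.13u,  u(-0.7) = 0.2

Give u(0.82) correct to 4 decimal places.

Euler: u_{n+1} = u_n + h·f(t_n, u_n).
t=-0.700000, u=0.200000: f=-0.092000 → u ← 0.200000 + 0.38·(-0.092000) = 0.165040
t=-0.320000, u=0.165040: f=0.114735 → u ← 0.165040 + 0.38·0.114735 = 0.208639
t=0.060000, u=0.208639: f=0.488802 → u ← 0.208639 + 0.38·0.488802 = 0.394384
t=0.440000, u=0.394384: f=1.165638 → u ← 0.394384 + 0.38·1.165638 = 0.837327
u(0.82) ≈ 0.8373

0.8373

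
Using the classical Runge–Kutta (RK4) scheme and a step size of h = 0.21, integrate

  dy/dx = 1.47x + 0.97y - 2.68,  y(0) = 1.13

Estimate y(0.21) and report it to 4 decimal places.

0.7958

RK4: k1 = f(x_n, y_n); k2 = f(x_n + h/2, y_n + (h/2)·k1); k3 = f(x_n + h/2, y_n + (h/2)·k2); k4 = f(x_n + h, y_n + h·k3); y_{n+1} = y_n + (h/6)·(k1 + 2k2 + 2k3 + k4).
x=0.000000, y=1.130000:
  k1 = f(0.000000, 1.130000) = -1.583900
  k2 = f(0.105000, 0.963690) = -1.590870
  k3 = f(0.105000, 0.962959) = -1.591580
  k4 = f(0.210000, 0.795768) = -1.599405
  y ← 1.130000 + (0.21/6)·(k1 + 2k2 + 2k3 + k4) = 0.795813
y(0.21) ≈ 0.7958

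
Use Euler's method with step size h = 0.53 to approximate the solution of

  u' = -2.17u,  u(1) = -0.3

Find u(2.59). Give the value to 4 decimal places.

Euler: u_{n+1} = u_n + h·f(t_n, u_n).
t=1.000000, u=-0.300000: f=0.651000 → u ← -0.300000 + 0.53·0.651000 = 0.045030
t=1.530000, u=0.045030: f=-0.097715 → u ← 0.045030 + 0.53·(-0.097715) = -0.006759
t=2.060000, u=-0.006759: f=0.014667 → u ← -0.006759 + 0.53·0.014667 = 0.001015
u(2.59) ≈ 0.0010

0.0010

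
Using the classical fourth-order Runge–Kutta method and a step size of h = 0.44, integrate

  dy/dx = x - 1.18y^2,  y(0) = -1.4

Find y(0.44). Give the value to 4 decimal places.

-4.4319

RK4: k1 = f(x_n, y_n); k2 = f(x_n + h/2, y_n + (h/2)·k1); k3 = f(x_n + h/2, y_n + (h/2)·k2); k4 = f(x_n + h, y_n + h·k3); y_{n+1} = y_n + (h/6)·(k1 + 2k2 + 2k3 + k4).
x=0.000000, y=-1.400000:
  k1 = f(0.000000, -1.400000) = -2.312800
  k2 = f(0.220000, -1.908816) = -4.079423
  k3 = f(0.220000, -2.297473) = -6.008491
  k4 = f(0.440000, -4.043736) = -18.855125
  y ← -1.400000 + (0.44/6)·(k1 + 2k2 + 2k3 + k4) = -4.431875
y(0.44) ≈ -4.4319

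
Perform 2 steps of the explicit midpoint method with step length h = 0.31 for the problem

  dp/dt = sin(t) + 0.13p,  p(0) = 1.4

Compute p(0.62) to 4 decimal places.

1.7082

Midpoint: k1 = f(t_n, p_n); k2 = f(t_n + h/2, p_n + (h/2)·k1); p_{n+1} = p_n + h·k2.
t=0.000000, p=1.400000:
  k1 = f(0.000000, 1.400000) = 0.182000
  k2 = f(0.155000, 1.428210) = 0.340047
  p ← 1.400000 + 0.31·0.340047 = 1.505415
t=0.310000, p=1.505415:
  k1 = f(0.310000, 1.505415) = 0.500763
  k2 = f(0.465000, 1.583033) = 0.654217
  p ← 1.505415 + 0.31·0.654217 = 1.708222
p(0.62) ≈ 1.7082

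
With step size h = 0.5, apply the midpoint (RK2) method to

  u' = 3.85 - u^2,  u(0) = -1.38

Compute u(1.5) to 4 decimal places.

1.6009

Midpoint: k1 = f(s_n, u_n); k2 = f(s_n + h/2, u_n + (h/2)·k1); u_{n+1} = u_n + h·k2.
s=0.000000, u=-1.380000:
  k1 = f(0.000000, -1.380000) = 1.945600
  k2 = f(0.250000, -0.893600) = 3.051479
  u ← -1.380000 + 0.5·3.051479 = 0.145740
s=0.500000, u=0.145740:
  k1 = f(0.500000, 0.145740) = 3.828760
  k2 = f(0.750000, 1.102930) = 2.633546
  u ← 0.145740 + 0.5·2.633546 = 1.462513
s=1.000000, u=1.462513:
  k1 = f(1.000000, 1.462513) = 1.711056
  k2 = f(1.250000, 1.890277) = 0.276853
  u ← 1.462513 + 0.5·0.276853 = 1.600939
u(1.5) ≈ 1.6009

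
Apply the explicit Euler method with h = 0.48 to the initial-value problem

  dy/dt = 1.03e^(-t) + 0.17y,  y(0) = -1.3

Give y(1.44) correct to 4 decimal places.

-0.5463

Euler: y_{n+1} = y_n + h·f(t_n, y_n).
t=0.000000, y=-1.300000: f=0.809000 → y ← -1.300000 + 0.48·0.809000 = -0.911680
t=0.480000, y=-0.911680: f=0.482361 → y ← -0.911680 + 0.48·0.482361 = -0.680147
t=0.960000, y=-0.680147: f=0.278755 → y ← -0.680147 + 0.48·0.278755 = -0.546344
y(1.44) ≈ -0.5463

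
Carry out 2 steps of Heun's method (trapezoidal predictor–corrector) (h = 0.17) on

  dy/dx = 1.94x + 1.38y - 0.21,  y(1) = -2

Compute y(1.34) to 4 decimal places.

Heun: k1 = f(x_n, y_n); k2 = f(x_n + h, y_n + h·k1); y_{n+1} = y_n + (h/2)·(k1 + k2).
x=1.000000, y=-2.000000:
  k1 = f(1.000000, -2.000000) = -1.030000
  k2 = f(1.170000, -2.175100) = -0.941838
  y ← -2.000000 + (0.17/2)·(-1.030000 + (-0.941838)) = -2.167606
x=1.170000, y=-2.167606:
  k1 = f(1.170000, -2.167606) = -0.931497
  k2 = f(1.340000, -2.325961) = -0.820226
  y ← -2.167606 + (0.17/2)·(-0.931497 + (-0.820226)) = -2.316503
y(1.34) ≈ -2.3165

-2.3165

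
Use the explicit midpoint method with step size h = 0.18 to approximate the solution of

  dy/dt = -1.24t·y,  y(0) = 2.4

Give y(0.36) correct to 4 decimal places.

Midpoint: k1 = f(t_n, y_n); k2 = f(t_n + h/2, y_n + (h/2)·k1); y_{n+1} = y_n + h·k2.
t=0.000000, y=2.400000:
  k1 = f(0.000000, 2.400000) = 0.000000
  k2 = f(0.090000, 2.400000) = -0.267840
  y ← 2.400000 + 0.18·(-0.267840) = 2.351789
t=0.180000, y=2.351789:
  k1 = f(0.180000, 2.351789) = -0.524919
  k2 = f(0.270000, 2.304546) = -0.771562
  y ← 2.351789 + 0.18·(-0.771562) = 2.212908
y(0.36) ≈ 2.2129

2.2129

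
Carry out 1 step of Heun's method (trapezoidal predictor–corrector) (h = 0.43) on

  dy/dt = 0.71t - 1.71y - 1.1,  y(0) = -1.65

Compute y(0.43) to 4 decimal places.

Heun: k1 = f(t_n, y_n); k2 = f(t_n + h, y_n + h·k1); y_{n+1} = y_n + (h/2)·(k1 + k2).
t=0.000000, y=-1.650000:
  k1 = f(0.000000, -1.650000) = 1.721500
  k2 = f(0.430000, -0.909755) = 0.760981
  y ← -1.650000 + (0.43/2)·(1.721500 + 0.760981) = -1.116267
y(0.43) ≈ -1.1163

-1.1163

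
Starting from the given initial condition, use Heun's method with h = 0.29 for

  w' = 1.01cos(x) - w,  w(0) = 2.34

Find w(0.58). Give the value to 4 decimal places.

1.7293

Heun: k1 = f(x_n, w_n); k2 = f(x_n + h, w_n + h·k1); w_{n+1} = w_n + (h/2)·(k1 + k2).
x=0.000000, w=2.340000:
  k1 = f(0.000000, 2.340000) = -1.330000
  k2 = f(0.290000, 1.954300) = -0.986474
  w ← 2.340000 + (0.29/2)·(-1.330000 + (-0.986474)) = 2.004111
x=0.290000, w=2.004111:
  k1 = f(0.290000, 2.004111) = -1.036285
  k2 = f(0.580000, 1.703589) = -0.858761
  w ← 2.004111 + (0.29/2)·(-1.036285 + (-0.858761)) = 1.729330
w(0.58) ≈ 1.7293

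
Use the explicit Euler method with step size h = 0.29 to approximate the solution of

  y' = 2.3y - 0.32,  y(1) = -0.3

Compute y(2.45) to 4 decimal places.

Euler: y_{n+1} = y_n + h·f(s_n, y_n).
s=1.000000, y=-0.300000: f=-1.010000 → y ← -0.300000 + 0.29·(-1.010000) = -0.592900
s=1.290000, y=-0.592900: f=-1.683670 → y ← -0.592900 + 0.29·(-1.683670) = -1.081164
s=1.580000, y=-1.081164: f=-2.806678 → y ← -1.081164 + 0.29·(-2.806678) = -1.895101
s=1.870000, y=-1.895101: f=-4.678732 → y ← -1.895101 + 0.29·(-4.678732) = -3.251933
s=2.160000, y=-3.251933: f=-7.799446 → y ← -3.251933 + 0.29·(-7.799446) = -5.513773
y(2.45) ≈ -5.5138

-5.5138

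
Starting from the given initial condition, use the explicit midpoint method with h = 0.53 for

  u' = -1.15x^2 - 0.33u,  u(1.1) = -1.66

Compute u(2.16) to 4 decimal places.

-4.1197

Midpoint: k1 = f(x_n, u_n); k2 = f(x_n + h/2, u_n + (h/2)·k1); u_{n+1} = u_n + h·k2.
x=1.100000, u=-1.660000:
  k1 = f(1.100000, -1.660000) = -0.843700
  k2 = f(1.365000, -1.883580) = -1.521127
  u ← -1.660000 + 0.53·(-1.521127) = -2.466197
x=1.630000, u=-2.466197:
  k1 = f(1.630000, -2.466197) = -2.241590
  k2 = f(1.895000, -3.060219) = -3.119807
  u ← -2.466197 + 0.53·(-3.119807) = -4.119695
u(2.16) ≈ -4.1197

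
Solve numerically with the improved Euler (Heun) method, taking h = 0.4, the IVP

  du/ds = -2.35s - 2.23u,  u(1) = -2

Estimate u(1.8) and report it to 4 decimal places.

Heun: k1 = f(s_n, u_n); k2 = f(s_n + h, u_n + h·k1); u_{n+1} = u_n + (h/2)·(k1 + k2).
s=1.000000, u=-2.000000:
  k1 = f(1.000000, -2.000000) = 2.110000
  k2 = f(1.400000, -1.156000) = -0.712120
  u ← -2.000000 + (0.4/2)·(2.110000 + (-0.712120)) = -1.720424
s=1.400000, u=-1.720424:
  k1 = f(1.400000, -1.720424) = 0.546546
  k2 = f(1.800000, -1.501806) = -0.880973
  u ← -1.720424 + (0.4/2)·(0.546546 + (-0.880973)) = -1.787310
u(1.8) ≈ -1.7873

-1.7873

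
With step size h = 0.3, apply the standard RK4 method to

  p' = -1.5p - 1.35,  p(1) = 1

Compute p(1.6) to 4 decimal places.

RK4: k1 = f(t_n, p_n); k2 = f(t_n + h/2, p_n + (h/2)·k1); k3 = f(t_n + h/2, p_n + (h/2)·k2); k4 = f(t_n + h, p_n + h·k3); p_{n+1} = p_n + (h/6)·(k1 + 2k2 + 2k3 + k4).
t=1.000000, p=1.000000:
  k1 = f(1.000000, 1.000000) = -2.850000
  k2 = f(1.150000, 0.572500) = -2.208750
  k3 = f(1.150000, 0.668687) = -2.353031
  k4 = f(1.300000, 0.294091) = -1.791136
  p ← 1.000000 + (0.3/6)·(k1 + 2k2 + 2k3 + k4) = 0.311765
t=1.300000, p=0.311765:
  k1 = f(1.300000, 0.311765) = -1.817648
  k2 = f(1.450000, 0.039118) = -1.408677
  k3 = f(1.450000, 0.100464) = -1.500695
  k4 = f(1.600000, -0.138444) = -1.142335
  p ← 0.311765 + (0.3/6)·(k1 + 2k2 + 2k3 + k4) = -0.127171
p(1.6) ≈ -0.1272

-0.1272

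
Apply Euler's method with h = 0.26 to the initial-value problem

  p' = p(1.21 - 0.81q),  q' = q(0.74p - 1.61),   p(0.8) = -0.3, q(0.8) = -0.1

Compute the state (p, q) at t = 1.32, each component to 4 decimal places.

-0.5312, -0.0264

Euler on (p,q): p_{n+1} = p_n + h·p', q_{n+1} = q_n + h·q'.
0.800000: (-0.300000, -0.100000); f=(-0.387300, 0.183200) → (-0.400698, -0.052368)
1.060000: (-0.400698, -0.052368); f=(-0.501841, 0.099840) → (-0.531177, -0.026409)
(p(1.32), q(1.32)) ≈ (-0.5312, -0.0264)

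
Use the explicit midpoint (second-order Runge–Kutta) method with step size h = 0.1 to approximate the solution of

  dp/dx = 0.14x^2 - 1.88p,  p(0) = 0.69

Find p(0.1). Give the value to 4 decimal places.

0.5725

Midpoint: k1 = f(x_n, p_n); k2 = f(x_n + h/2, p_n + (h/2)·k1); p_{n+1} = p_n + h·k2.
x=0.000000, p=0.690000:
  k1 = f(0.000000, 0.690000) = -1.297200
  k2 = f(0.050000, 0.625140) = -1.174913
  p ← 0.690000 + 0.1·(-1.174913) = 0.572509
p(0.1) ≈ 0.5725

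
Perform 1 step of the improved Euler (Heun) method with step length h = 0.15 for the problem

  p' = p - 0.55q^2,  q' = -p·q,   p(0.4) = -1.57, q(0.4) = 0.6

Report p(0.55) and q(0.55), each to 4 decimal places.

-1.8629, 0.7727

Heun on (p,q): k1 = f(s_n, state_n); k2 = f(s_n + h, state_n + h·k1); state_{n+1} = state_n + (h/2)·(k1 + k2).
0.400000: (-1.570000, 0.600000)
  k1 = (-1.768000, 0.942000)
  predictor → (-1.835200, 0.741300)
  k2 = (-2.137439, 1.360434)
  → (-1.862908, 0.772683)
(p(0.55), q(0.55)) ≈ (-1.8629, 0.7727)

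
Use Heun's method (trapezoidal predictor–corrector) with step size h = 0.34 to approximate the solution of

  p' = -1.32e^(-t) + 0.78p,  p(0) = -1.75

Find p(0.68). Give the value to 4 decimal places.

-3.8518

Heun: k1 = f(t_n, p_n); k2 = f(t_n + h, p_n + h·k1); p_{n+1} = p_n + (h/2)·(k1 + k2).
t=0.000000, p=-1.750000:
  k1 = f(0.000000, -1.750000) = -2.685000
  k2 = f(0.340000, -2.662900) = -3.016599
  p ← -1.750000 + (0.34/2)·(-2.685000 + (-3.016599)) = -2.719272
t=0.340000, p=-2.719272:
  k1 = f(0.340000, -2.719272) = -3.060569
  k2 = f(0.680000, -3.759865) = -3.601429
  p ← -2.719272 + (0.34/2)·(-3.060569 + (-3.601429)) = -3.851811
p(0.68) ≈ -3.8518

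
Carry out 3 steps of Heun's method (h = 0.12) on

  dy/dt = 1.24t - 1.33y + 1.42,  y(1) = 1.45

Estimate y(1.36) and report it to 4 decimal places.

1.7284

Heun: k1 = f(t_n, y_n); k2 = f(t_n + h, y_n + h·k1); y_{n+1} = y_n + (h/2)·(k1 + k2).
t=1.000000, y=1.450000:
  k1 = f(1.000000, 1.450000) = 0.731500
  k2 = f(1.120000, 1.537780) = 0.763553
  y ← 1.450000 + (0.12/2)·(0.731500 + 0.763553) = 1.539703
t=1.120000, y=1.539703:
  k1 = f(1.120000, 1.539703) = 0.760995
  k2 = f(1.240000, 1.631023) = 0.788340
  y ← 1.539703 + (0.12/2)·(0.760995 + 0.788340) = 1.632663
t=1.240000, y=1.632663:
  k1 = f(1.240000, 1.632663) = 0.786158
  k2 = f(1.360000, 1.727002) = 0.809487
  y ← 1.632663 + (0.12/2)·(0.786158 + 0.809487) = 1.728402
y(1.36) ≈ 1.7284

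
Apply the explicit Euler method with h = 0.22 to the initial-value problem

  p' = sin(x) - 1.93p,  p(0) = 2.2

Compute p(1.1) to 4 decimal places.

Euler: p_{n+1} = p_n + h·f(x_n, p_n).
x=0.000000, p=2.200000: f=-4.246000 → p ← 2.200000 + 0.22·(-4.246000) = 1.265880
x=0.220000, p=1.265880: f=-2.224919 → p ← 1.265880 + 0.22·(-2.224919) = 0.776398
x=0.440000, p=0.776398: f=-1.072508 → p ← 0.776398 + 0.22·(-1.072508) = 0.540446
x=0.660000, p=0.540446: f=-0.429944 → p ← 0.540446 + 0.22·(-0.429944) = 0.445858
x=0.880000, p=0.445858: f=-0.089768 → p ← 0.445858 + 0.22·(-0.089768) = 0.426109
p(1.1) ≈ 0.4261

0.4261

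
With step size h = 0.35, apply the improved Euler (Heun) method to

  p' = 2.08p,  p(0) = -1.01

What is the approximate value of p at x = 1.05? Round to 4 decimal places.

Heun: k1 = f(x_n, p_n); k2 = f(x_n + h, p_n + h·k1); p_{n+1} = p_n + (h/2)·(k1 + k2).
x=0.000000, p=-1.010000:
  k1 = f(0.000000, -1.010000) = -2.100800
  k2 = f(0.350000, -1.745280) = -3.630182
  p ← -1.010000 + (0.35/2)·(-2.100800 + (-3.630182)) = -2.012922
x=0.350000, p=-2.012922:
  k1 = f(0.350000, -2.012922) = -4.186878
  k2 = f(0.700000, -3.478329) = -7.234924
  p ← -2.012922 + (0.35/2)·(-4.186878 + (-7.234924)) = -4.011737
x=0.700000, p=-4.011737:
  k1 = f(0.700000, -4.011737) = -8.344414
  k2 = f(1.050000, -6.932282) = -14.419147
  p ← -4.011737 + (0.35/2)·(-8.344414 + (-14.419147)) = -7.995360
p(1.05) ≈ -7.9954

-7.9954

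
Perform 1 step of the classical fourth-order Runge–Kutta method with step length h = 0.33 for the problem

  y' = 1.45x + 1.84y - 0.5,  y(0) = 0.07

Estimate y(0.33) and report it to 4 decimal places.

RK4: k1 = f(x_n, y_n); k2 = f(x_n + h/2, y_n + (h/2)·k1); k3 = f(x_n + h/2, y_n + (h/2)·k2); k4 = f(x_n + h, y_n + h·k3); y_{n+1} = y_n + (h/6)·(k1 + 2k2 + 2k3 + k4).
x=0.000000, y=0.070000:
  k1 = f(0.000000, 0.070000) = -0.371200
  k2 = f(0.165000, 0.008752) = -0.244646
  k3 = f(0.165000, 0.029633) = -0.206225
  k4 = f(0.330000, 0.001946) = -0.017920
  y ← 0.070000 + (0.33/6)·(k1 + 2k2 + 2k3 + k4) = -0.000997
y(0.33) ≈ -0.0010

-0.0010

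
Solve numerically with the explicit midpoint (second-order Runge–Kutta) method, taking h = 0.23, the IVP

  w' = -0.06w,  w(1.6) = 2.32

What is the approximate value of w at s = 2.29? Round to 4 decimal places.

2.2259

Midpoint: k1 = f(s_n, w_n); k2 = f(s_n + h/2, w_n + (h/2)·k1); w_{n+1} = w_n + h·k2.
s=1.600000, w=2.320000:
  k1 = f(1.600000, 2.320000) = -0.139200
  k2 = f(1.715000, 2.303992) = -0.138240
  w ← 2.320000 + 0.23·(-0.138240) = 2.288205
s=1.830000, w=2.288205:
  k1 = f(1.830000, 2.288205) = -0.137292
  k2 = f(1.945000, 2.272416) = -0.136345
  w ← 2.288205 + 0.23·(-0.136345) = 2.256846
s=2.060000, w=2.256846:
  k1 = f(2.060000, 2.256846) = -0.135411
  k2 = f(2.175000, 2.241273) = -0.134476
  w ← 2.256846 + 0.23·(-0.134476) = 2.225916
w(2.29) ≈ 2.2259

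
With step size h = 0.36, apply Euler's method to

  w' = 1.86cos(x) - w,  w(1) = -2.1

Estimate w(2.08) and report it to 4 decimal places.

Euler: w_{n+1} = w_n + h·f(x_n, w_n).
x=1.000000, w=-2.100000: f=3.104962 → w ← -2.100000 + 0.36·3.104962 = -0.982214
x=1.360000, w=-0.982214: f=1.371397 → w ← -0.982214 + 0.36·1.371397 = -0.488510
x=1.720000, w=-0.488510: f=0.212020 → w ← -0.488510 + 0.36·0.212020 = -0.412183
w(2.08) ≈ -0.4122

-0.4122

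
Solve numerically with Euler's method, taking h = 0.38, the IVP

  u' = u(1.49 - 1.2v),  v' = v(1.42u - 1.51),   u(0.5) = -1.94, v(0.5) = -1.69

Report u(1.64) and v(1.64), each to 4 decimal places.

Euler on (u,v): u_{n+1} = u_n + h·u', v_{n+1} = v_n + h·v'.
0.500000: (-1.940000, -1.690000); f=(-6.824920, 7.207512) → (-4.533470, 1.048855)
0.880000: (-4.533470, 1.048855); f=(-1.048929, -8.335800) → (-4.932063, -2.118749)
1.260000: (-4.932063, -2.118749); f=(-19.888539, 18.038034) → (-12.489708, 4.735704)
(u(1.64), v(1.64)) ≈ (-12.4897, 4.7357)

-12.4897, 4.7357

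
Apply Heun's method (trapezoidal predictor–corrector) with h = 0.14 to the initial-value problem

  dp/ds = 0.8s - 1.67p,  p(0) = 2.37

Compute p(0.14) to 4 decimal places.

1.8885

Heun: k1 = f(s_n, p_n); k2 = f(s_n + h, p_n + h·k1); p_{n+1} = p_n + (h/2)·(k1 + k2).
s=0.000000, p=2.370000:
  k1 = f(0.000000, 2.370000) = -3.957900
  k2 = f(0.140000, 1.815894) = -2.920543
  p ← 2.370000 + (0.14/2)·(-3.957900 + (-2.920543)) = 1.888509
p(0.14) ≈ 1.8885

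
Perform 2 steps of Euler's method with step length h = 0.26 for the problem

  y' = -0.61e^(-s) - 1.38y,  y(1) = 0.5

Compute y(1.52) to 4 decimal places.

0.1232

Euler: y_{n+1} = y_n + h·f(s_n, y_n).
s=1.000000, y=0.500000: f=-0.914406 → y ← 0.500000 + 0.26·(-0.914406) = 0.262254
s=1.260000, y=0.262254: f=-0.534940 → y ← 0.262254 + 0.26·(-0.534940) = 0.123170
y(1.52) ≈ 0.1232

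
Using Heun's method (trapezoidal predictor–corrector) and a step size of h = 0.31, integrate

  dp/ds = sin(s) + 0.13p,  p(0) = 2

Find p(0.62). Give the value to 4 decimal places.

2.3563

Heun: k1 = f(s_n, p_n); k2 = f(s_n + h, p_n + h·k1); p_{n+1} = p_n + (h/2)·(k1 + k2).
s=0.000000, p=2.000000:
  k1 = f(0.000000, 2.000000) = 0.260000
  k2 = f(0.310000, 2.080600) = 0.575537
  p ← 2.000000 + (0.31/2)·(0.260000 + 0.575537) = 2.129508
s=0.310000, p=2.129508:
  k1 = f(0.310000, 2.129508) = 0.581895
  k2 = f(0.620000, 2.309896) = 0.881322
  p ← 2.129508 + (0.31/2)·(0.581895 + 0.881322) = 2.356307
p(0.62) ≈ 2.3563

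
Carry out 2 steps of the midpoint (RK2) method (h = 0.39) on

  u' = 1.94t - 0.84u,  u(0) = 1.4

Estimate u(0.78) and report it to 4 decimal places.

1.2394

Midpoint: k1 = f(t_n, u_n); k2 = f(t_n + h/2, u_n + (h/2)·k1); u_{n+1} = u_n + h·k2.
t=0.000000, u=1.400000:
  k1 = f(0.000000, 1.400000) = -1.176000
  k2 = f(0.195000, 1.170680) = -0.605071
  u ← 1.400000 + 0.39·(-0.605071) = 1.164022
t=0.390000, u=1.164022:
  k1 = f(0.390000, 1.164022) = -0.221179
  k2 = f(0.585000, 1.120892) = 0.193350
  u ← 1.164022 + 0.39·0.193350 = 1.239429
u(0.78) ≈ 1.2394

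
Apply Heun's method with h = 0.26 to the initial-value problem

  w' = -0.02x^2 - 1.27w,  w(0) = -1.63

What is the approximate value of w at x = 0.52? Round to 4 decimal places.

-0.8561

Heun: k1 = f(x_n, w_n); k2 = f(x_n + h, w_n + h·k1); w_{n+1} = w_n + (h/2)·(k1 + k2).
x=0.000000, w=-1.630000:
  k1 = f(0.000000, -1.630000) = 2.070100
  k2 = f(0.260000, -1.091774) = 1.385201
  w ← -1.630000 + (0.26/2)·(2.070100 + 1.385201) = -1.180811
x=0.260000, w=-1.180811:
  k1 = f(0.260000, -1.180811) = 1.498278
  k2 = f(0.520000, -0.791259) = 0.999490
  w ← -1.180811 + (0.26/2)·(1.498278 + 0.999490) = -0.856101
w(0.52) ≈ -0.8561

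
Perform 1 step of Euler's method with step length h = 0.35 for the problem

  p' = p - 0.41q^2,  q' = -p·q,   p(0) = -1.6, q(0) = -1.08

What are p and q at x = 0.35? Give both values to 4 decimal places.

-2.3274, -1.6848

Euler on (p,q): p_{n+1} = p_n + h·p', q_{n+1} = q_n + h·q'.
0.000000: (-1.600000, -1.080000); f=(-2.078224, -1.728000) → (-2.327378, -1.684800)
(p(0.35), q(0.35)) ≈ (-2.3274, -1.6848)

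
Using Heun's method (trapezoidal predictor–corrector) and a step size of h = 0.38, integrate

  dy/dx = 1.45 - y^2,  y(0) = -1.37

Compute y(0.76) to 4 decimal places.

Heun: k1 = f(x_n, y_n); k2 = f(x_n + h, y_n + h·k1); y_{n+1} = y_n + (h/2)·(k1 + k2).
x=0.000000, y=-1.370000:
  k1 = f(0.000000, -1.370000) = -0.426900
  k2 = f(0.380000, -1.532222) = -0.897704
  y ← -1.370000 + (0.38/2)·(-0.426900 + (-0.897704)) = -1.621675
x=0.380000, y=-1.621675:
  k1 = f(0.380000, -1.621675) = -1.179829
  k2 = f(0.760000, -2.070010) = -2.834941
  y ← -1.621675 + (0.38/2)·(-1.179829 + (-2.834941)) = -2.384481
y(0.76) ≈ -2.3845

-2.3845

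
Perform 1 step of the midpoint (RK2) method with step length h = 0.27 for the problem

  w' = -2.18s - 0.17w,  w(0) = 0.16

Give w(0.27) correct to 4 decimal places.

0.0734

Midpoint: k1 = f(s_n, w_n); k2 = f(s_n + h/2, w_n + (h/2)·k1); w_{n+1} = w_n + h·k2.
s=0.000000, w=0.160000:
  k1 = f(0.000000, 0.160000) = -0.027200
  k2 = f(0.135000, 0.156328) = -0.320876
  w ← 0.160000 + 0.27·(-0.320876) = 0.073364
w(0.27) ≈ 0.0734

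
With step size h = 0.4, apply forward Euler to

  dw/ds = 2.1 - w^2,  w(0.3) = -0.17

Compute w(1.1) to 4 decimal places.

Euler: w_{n+1} = w_n + h·f(s_n, w_n).
s=0.300000, w=-0.170000: f=2.071100 → w ← -0.170000 + 0.4·2.071100 = 0.658440
s=0.700000, w=0.658440: f=1.666457 → w ← 0.658440 + 0.4·1.666457 = 1.325023
w(1.1) ≈ 1.3250

1.3250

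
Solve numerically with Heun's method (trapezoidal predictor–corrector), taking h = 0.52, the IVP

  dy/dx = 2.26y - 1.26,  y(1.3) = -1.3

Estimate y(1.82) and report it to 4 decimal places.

-4.7657

Heun: k1 = f(x_n, y_n); k2 = f(x_n + h, y_n + h·k1); y_{n+1} = y_n + (h/2)·(k1 + k2).
x=1.300000, y=-1.300000:
  k1 = f(1.300000, -1.300000) = -4.198000
  k2 = f(1.820000, -3.482960) = -9.131490
  y ← -1.300000 + (0.52/2)·(-4.198000 + (-9.131490)) = -4.765667
y(1.82) ≈ -4.7657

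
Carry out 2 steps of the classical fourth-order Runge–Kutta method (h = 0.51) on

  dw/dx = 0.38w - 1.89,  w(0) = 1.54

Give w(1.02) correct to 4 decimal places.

RK4: k1 = f(x_n, w_n); k2 = f(x_n + h/2, w_n + (h/2)·k1); k3 = f(x_n + h/2, w_n + (h/2)·k2); k4 = f(x_n + h, w_n + h·k3); w_{n+1} = w_n + (h/6)·(k1 + 2k2 + 2k3 + k4).
x=0.000000, w=1.540000:
  k1 = f(0.000000, 1.540000) = -1.304800
  k2 = f(0.255000, 1.207276) = -1.431235
  k3 = f(0.255000, 1.175035) = -1.443487
  k4 = f(0.510000, 0.803822) = -1.584548
  w ← 1.540000 + (0.51/6)·(k1 + 2k2 + 2k3 + k4) = 0.805703
x=0.510000, w=0.805703:
  k1 = f(0.510000, 0.805703) = -1.583833
  k2 = f(0.765000, 0.401825) = -1.737306
  k3 = f(0.765000, 0.362690) = -1.752178
  k4 = f(1.020000, -0.087908) = -1.923405
  w ← 0.805703 + (0.51/6)·(k1 + 2k2 + 2k3 + k4) = -0.085625
w(1.02) ≈ -0.0856

-0.0856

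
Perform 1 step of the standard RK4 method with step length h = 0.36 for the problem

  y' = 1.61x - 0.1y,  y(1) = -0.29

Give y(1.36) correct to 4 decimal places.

RK4: k1 = f(x_n, y_n); k2 = f(x_n + h/2, y_n + (h/2)·k1); k3 = f(x_n + h/2, y_n + (h/2)·k2); k4 = f(x_n + h, y_n + h·k3); y_{n+1} = y_n + (h/6)·(k1 + 2k2 + 2k3 + k4).
x=1.000000, y=-0.290000:
  k1 = f(1.000000, -0.290000) = 1.639000
  k2 = f(1.180000, 0.005020) = 1.899298
  k3 = f(1.180000, 0.051874) = 1.894613
  k4 = f(1.360000, 0.392061) = 2.150394
  y ← -0.290000 + (0.36/6)·(k1 + 2k2 + 2k3 + k4) = 0.392633
y(1.36) ≈ 0.3926

0.3926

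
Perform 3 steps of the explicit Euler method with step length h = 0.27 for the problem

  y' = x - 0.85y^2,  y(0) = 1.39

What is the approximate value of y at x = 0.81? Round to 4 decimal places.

Euler: y_{n+1} = y_n + h·f(x_n, y_n).
x=0.000000, y=1.390000: f=-1.642285 → y ← 1.390000 + 0.27·(-1.642285) = 0.946583
x=0.270000, y=0.946583: f=-0.491617 → y ← 0.946583 + 0.27·(-0.491617) = 0.813847
x=0.540000, y=0.813847: f=-0.022994 → y ← 0.813847 + 0.27·(-0.022994) = 0.807638
y(0.81) ≈ 0.8076

0.8076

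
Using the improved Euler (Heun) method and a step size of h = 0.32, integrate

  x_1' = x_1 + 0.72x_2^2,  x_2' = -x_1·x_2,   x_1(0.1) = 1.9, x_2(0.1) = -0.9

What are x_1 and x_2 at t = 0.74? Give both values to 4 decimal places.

3.7955, -0.2321

Heun on (x_1,x_2): k1 = f(t_n, state_n); k2 = f(t_n + h, state_n + h·k1); state_{n+1} = state_n + (h/2)·(k1 + k2).
0.100000: (1.900000, -0.900000)
  k1 = (2.483200, 1.710000)
  predictor → (2.694624, -0.352800)
  k2 = (2.784241, 0.950663)
  → (2.742791, -0.474294)
0.420000: (2.742791, -0.474294)
  k1 = (2.904758, 1.300889)
  predictor → (3.672313, -0.058009)
  k2 = (3.674736, 0.213029)
  → (3.795510, -0.232067)
(x_1(0.74), x_2(0.74)) ≈ (3.7955, -0.2321)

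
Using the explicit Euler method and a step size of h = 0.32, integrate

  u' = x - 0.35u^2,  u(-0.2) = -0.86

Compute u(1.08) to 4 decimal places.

Euler: u_{n+1} = u_n + h·f(x_n, u_n).
x=-0.200000, u=-0.860000: f=-0.458860 → u ← -0.860000 + 0.32·(-0.458860) = -1.006835
x=0.120000, u=-1.006835: f=-0.234801 → u ← -1.006835 + 0.32·(-0.234801) = -1.081972
x=0.440000, u=-1.081972: f=0.030268 → u ← -1.081972 + 0.32·0.030268 = -1.072286
x=0.760000, u=-1.072286: f=0.357571 → u ← -1.072286 + 0.32·0.357571 = -0.957863
u(1.08) ≈ -0.9579

-0.9579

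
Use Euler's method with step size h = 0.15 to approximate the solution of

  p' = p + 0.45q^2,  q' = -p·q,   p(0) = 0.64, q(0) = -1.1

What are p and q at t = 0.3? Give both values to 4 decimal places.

1.0071, -0.8724

Euler on (p,q): p_{n+1} = p_n + h·p', q_{n+1} = q_n + h·q'.
0.000000: (0.640000, -1.100000); f=(1.184500, 0.704000) → (0.817675, -0.994400)
0.150000: (0.817675, -0.994400); f=(1.262649, 0.813096) → (1.007072, -0.872436)
(p(0.3), q(0.3)) ≈ (1.0071, -0.8724)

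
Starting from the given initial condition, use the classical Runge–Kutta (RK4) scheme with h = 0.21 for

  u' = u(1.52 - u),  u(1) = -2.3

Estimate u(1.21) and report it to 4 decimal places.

-7.1129

RK4: k1 = f(x_n, u_n); k2 = f(x_n + h/2, u_n + (h/2)·k1); k3 = f(x_n + h/2, u_n + (h/2)·k2); k4 = f(x_n + h, u_n + h·k3); u_{n+1} = u_n + (h/6)·(k1 + 2k2 + 2k3 + k4).
x=1.000000, u=-2.300000:
  k1 = f(1.000000, -2.300000) = -8.786000
  k2 = f(1.105000, -3.222530) = -15.282945
  k3 = f(1.105000, -3.904709) = -21.181912
  k4 = f(1.210000, -6.748202) = -55.795491
  u ← -2.300000 + (0.21/6)·(k1 + 2k2 + 2k3 + k4) = -7.112892
u(1.21) ≈ -7.1129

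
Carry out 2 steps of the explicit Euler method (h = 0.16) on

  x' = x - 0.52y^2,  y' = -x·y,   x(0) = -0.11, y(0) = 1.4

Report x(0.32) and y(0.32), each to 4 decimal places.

-0.5060, 1.4909

Euler on (x,y): x_{n+1} = x_n + h·x', y_{n+1} = y_n + h·y'.
0.000000: (-0.110000, 1.400000); f=(-1.129200, 0.154000) → (-0.290672, 1.424640)
0.160000: (-0.290672, 1.424640); f=(-1.346064, 0.414103) → (-0.506042, 1.490896)
(x(0.32), y(0.32)) ≈ (-0.5060, 1.4909)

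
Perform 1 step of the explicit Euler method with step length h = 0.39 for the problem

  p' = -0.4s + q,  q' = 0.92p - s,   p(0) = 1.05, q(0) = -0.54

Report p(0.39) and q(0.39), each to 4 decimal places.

0.8394, -0.1633

Euler on (p,q): p_{n+1} = p_n + h·p', q_{n+1} = q_n + h·q'.
0.000000: (1.050000, -0.540000); f=(-0.540000, 0.966000) → (0.839400, -0.163260)
(p(0.39), q(0.39)) ≈ (0.8394, -0.1633)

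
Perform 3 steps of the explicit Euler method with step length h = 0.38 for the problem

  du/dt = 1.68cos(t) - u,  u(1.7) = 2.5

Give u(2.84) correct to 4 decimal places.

Euler: u_{n+1} = u_n + h·f(t_n, u_n).
t=1.700000, u=2.500000: f=-2.716459 → u ← 2.500000 + 0.38·(-2.716459) = 1.467746
t=2.080000, u=1.467746: f=-2.286716 → u ← 1.467746 + 0.38·(-2.286716) = 0.598794
t=2.460000, u=0.598794: f=-1.903432 → u ← 0.598794 + 0.38·(-1.903432) = -0.124510
u(2.84) ≈ -0.1245

-0.1245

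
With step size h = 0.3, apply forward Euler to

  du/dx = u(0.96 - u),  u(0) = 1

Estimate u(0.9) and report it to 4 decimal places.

0.9739

Euler: u_{n+1} = u_n + h·f(x_n, u_n).
x=0.000000, u=1.000000: f=-0.040000 → u ← 1.000000 + 0.3·(-0.040000) = 0.988000
x=0.300000, u=0.988000: f=-0.027664 → u ← 0.988000 + 0.3·(-0.027664) = 0.979701
x=0.600000, u=0.979701: f=-0.019301 → u ← 0.979701 + 0.3·(-0.019301) = 0.973911
u(0.9) ≈ 0.9739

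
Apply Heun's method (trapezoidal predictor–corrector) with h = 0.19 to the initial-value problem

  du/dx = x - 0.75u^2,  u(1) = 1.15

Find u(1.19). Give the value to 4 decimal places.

Heun: k1 = f(x_n, u_n); k2 = f(x_n + h, u_n + h·k1); u_{n+1} = u_n + (h/2)·(k1 + k2).
x=1.000000, u=1.150000:
  k1 = f(1.000000, 1.150000) = 0.008125
  k2 = f(1.190000, 1.151544) = 0.195460
  u ← 1.150000 + (0.19/2)·(0.008125 + 0.195460) = 1.169341
u(1.19) ≈ 1.1693

1.1693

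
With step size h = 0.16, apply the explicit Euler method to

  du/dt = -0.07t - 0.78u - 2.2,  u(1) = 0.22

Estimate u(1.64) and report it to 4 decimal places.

Euler: u_{n+1} = u_n + h·f(t_n, u_n).
t=1.000000, u=0.220000: f=-2.441600 → u ← 0.220000 + 0.16·(-2.441600) = -0.170656
t=1.160000, u=-0.170656: f=-2.148088 → u ← -0.170656 + 0.16·(-2.148088) = -0.514350
t=1.320000, u=-0.514350: f=-1.891207 → u ← -0.514350 + 0.16·(-1.891207) = -0.816943
t=1.480000, u=-0.816943: f=-1.666384 → u ← -0.816943 + 0.16·(-1.666384) = -1.083565
u(1.64) ≈ -1.0836

-1.0836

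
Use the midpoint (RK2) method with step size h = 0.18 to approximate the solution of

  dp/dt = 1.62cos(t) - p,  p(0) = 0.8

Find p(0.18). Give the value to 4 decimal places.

0.9331

Midpoint: k1 = f(t_n, p_n); k2 = f(t_n + h/2, p_n + (h/2)·k1); p_{n+1} = p_n + h·k2.
t=0.000000, p=0.800000:
  k1 = f(0.000000, 0.800000) = 0.820000
  k2 = f(0.090000, 0.873800) = 0.739643
  p ← 0.800000 + 0.18·0.739643 = 0.933136
p(0.18) ≈ 0.9331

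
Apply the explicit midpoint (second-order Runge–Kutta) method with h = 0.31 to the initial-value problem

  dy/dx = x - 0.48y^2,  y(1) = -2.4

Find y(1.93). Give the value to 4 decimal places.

-9.2758

Midpoint: k1 = f(x_n, y_n); k2 = f(x_n + h/2, y_n + (h/2)·k1); y_{n+1} = y_n + h·k2.
x=1.000000, y=-2.400000:
  k1 = f(1.000000, -2.400000) = -1.764800
  k2 = f(1.155000, -2.673544) = -2.275962
  y ← -2.400000 + 0.31·(-2.275962) = -3.105548
x=1.310000, y=-3.105548:
  k1 = f(1.310000, -3.105548) = -3.319326
  k2 = f(1.465000, -3.620044) = -4.825264
  y ← -3.105548 + 0.31·(-4.825264) = -4.601380
x=1.620000, y=-4.601380:
  k1 = f(1.620000, -4.601380) = -8.542896
  k2 = f(1.775000, -5.925529) = -15.078709
  y ← -4.601380 + 0.31·(-15.078709) = -9.275780
y(1.93) ≈ -9.2758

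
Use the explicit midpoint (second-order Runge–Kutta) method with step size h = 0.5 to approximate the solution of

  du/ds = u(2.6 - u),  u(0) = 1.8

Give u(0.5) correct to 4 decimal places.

Midpoint: k1 = f(s_n, u_n); k2 = f(s_n + h/2, u_n + (h/2)·k1); u_{n+1} = u_n + h·k2.
s=0.000000, u=1.800000:
  k1 = f(0.000000, 1.800000) = 1.440000
  k2 = f(0.250000, 2.160000) = 0.950400
  u ← 1.800000 + 0.5·0.950400 = 2.275200
u(0.5) ≈ 2.2752

2.2752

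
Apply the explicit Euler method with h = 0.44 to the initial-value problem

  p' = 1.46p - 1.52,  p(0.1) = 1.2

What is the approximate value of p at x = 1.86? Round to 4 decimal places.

Euler: p_{n+1} = p_n + h·f(x_n, p_n).
x=0.100000, p=1.200000: f=0.232000 → p ← 1.200000 + 0.44·0.232000 = 1.302080
x=0.540000, p=1.302080: f=0.381037 → p ← 1.302080 + 0.44·0.381037 = 1.469736
x=0.980000, p=1.469736: f=0.625815 → p ← 1.469736 + 0.44·0.625815 = 1.745095
x=1.420000, p=1.745095: f=1.027838 → p ← 1.745095 + 0.44·1.027838 = 2.197344
p(1.86) ≈ 2.1973

2.1973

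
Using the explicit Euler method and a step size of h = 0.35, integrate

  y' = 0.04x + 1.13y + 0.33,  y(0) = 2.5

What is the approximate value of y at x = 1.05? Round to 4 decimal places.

Euler: y_{n+1} = y_n + h·f(x_n, y_n).
x=0.000000, y=2.500000: f=3.155000 → y ← 2.500000 + 0.35·3.155000 = 3.604250
x=0.350000, y=3.604250: f=4.416803 → y ← 3.604250 + 0.35·4.416803 = 5.150131
x=0.700000, y=5.150131: f=6.177648 → y ← 5.150131 + 0.35·6.177648 = 7.312308
y(1.05) ≈ 7.3123

7.3123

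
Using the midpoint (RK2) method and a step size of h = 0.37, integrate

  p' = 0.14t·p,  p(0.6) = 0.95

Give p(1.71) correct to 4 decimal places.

1.1357

Midpoint: k1 = f(t_n, p_n); k2 = f(t_n + h/2, p_n + (h/2)·k1); p_{n+1} = p_n + h·k2.
t=0.600000, p=0.950000:
  k1 = f(0.600000, 0.950000) = 0.079800
  k2 = f(0.785000, 0.964763) = 0.106027
  p ← 0.950000 + 0.37·0.106027 = 0.989230
t=0.970000, p=0.989230:
  k1 = f(0.970000, 0.989230) = 0.134337
  k2 = f(1.155000, 1.014083) = 0.163977
  p ← 0.989230 + 0.37·0.163977 = 1.049902
t=1.340000, p=1.049902:
  k1 = f(1.340000, 1.049902) = 0.196962
  k2 = f(1.525000, 1.086340) = 0.231934
  p ← 1.049902 + 0.37·0.231934 = 1.135717
p(1.71) ≈ 1.1357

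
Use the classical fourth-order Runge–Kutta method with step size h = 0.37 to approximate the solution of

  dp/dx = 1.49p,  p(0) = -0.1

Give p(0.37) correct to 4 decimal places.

RK4: k1 = f(x_n, p_n); k2 = f(x_n + h/2, p_n + (h/2)·k1); k3 = f(x_n + h/2, p_n + (h/2)·k2); k4 = f(x_n + h, p_n + h·k3); p_{n+1} = p_n + (h/6)·(k1 + 2k2 + 2k3 + k4).
x=0.000000, p=-0.100000:
  k1 = f(0.000000, -0.100000) = -0.149000
  k2 = f(0.185000, -0.127565) = -0.190072
  k3 = f(0.185000, -0.135163) = -0.201393
  k4 = f(0.370000, -0.174516) = -0.260028
  p ← -0.100000 + (0.37/6)·(k1 + 2k2 + 2k3 + k4) = -0.173504
p(0.37) ≈ -0.1735

-0.1735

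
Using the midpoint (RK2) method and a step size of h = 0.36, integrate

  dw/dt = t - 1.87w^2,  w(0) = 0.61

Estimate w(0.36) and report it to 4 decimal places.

0.5166

Midpoint: k1 = f(t_n, w_n); k2 = f(t_n + h/2, w_n + (h/2)·k1); w_{n+1} = w_n + h·k2.
t=0.000000, w=0.610000:
  k1 = f(0.000000, 0.610000) = -0.695827
  k2 = f(0.180000, 0.484751) = -0.259419
  w ← 0.610000 + 0.36·(-0.259419) = 0.516609
w(0.36) ≈ 0.5166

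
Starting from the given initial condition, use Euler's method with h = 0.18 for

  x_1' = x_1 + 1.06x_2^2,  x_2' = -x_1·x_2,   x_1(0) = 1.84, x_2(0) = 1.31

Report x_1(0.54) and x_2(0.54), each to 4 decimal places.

Euler on (x_1,x_2): x_1_{n+1} = x_1_n + h·x_1', x_2_{n+1} = x_2_n + h·x_2'.
0.000000: (1.840000, 1.310000); f=(3.659066, -2.410400) → (2.498632, 0.876128)
0.180000: (2.498632, 0.876128); f=(3.312288, -2.189121) → (3.094844, 0.482086)
0.360000: (3.094844, 0.482086); f=(3.341195, -1.491981) → (3.696259, 0.213530)
(x_1(0.54), x_2(0.54)) ≈ (3.6963, 0.2135)

3.6963, 0.2135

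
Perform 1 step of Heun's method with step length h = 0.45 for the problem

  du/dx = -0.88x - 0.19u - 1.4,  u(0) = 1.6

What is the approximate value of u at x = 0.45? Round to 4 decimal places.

Heun: k1 = f(x_n, u_n); k2 = f(x_n + h, u_n + h·k1); u_{n+1} = u_n + (h/2)·(k1 + k2).
x=0.000000, u=1.600000:
  k1 = f(0.000000, 1.600000) = -1.704000
  k2 = f(0.450000, 0.833200) = -1.954308
  u ← 1.600000 + (0.45/2)·(-1.704000 + (-1.954308)) = 0.776881
u(0.45) ≈ 0.7769

0.7769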